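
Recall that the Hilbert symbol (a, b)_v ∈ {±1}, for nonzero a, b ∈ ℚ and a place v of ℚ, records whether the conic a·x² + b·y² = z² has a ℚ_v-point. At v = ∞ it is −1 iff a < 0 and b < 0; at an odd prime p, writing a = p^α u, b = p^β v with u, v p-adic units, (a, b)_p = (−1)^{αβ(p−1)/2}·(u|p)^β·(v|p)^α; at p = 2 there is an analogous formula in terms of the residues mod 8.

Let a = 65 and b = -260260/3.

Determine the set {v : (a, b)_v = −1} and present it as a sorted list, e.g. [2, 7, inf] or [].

[3, 5, 11, 13]

(a, b) ≡ (65, -1155) mod (ℚ^×)²; places V = {2, 3, 5, 7, 11, 13, ∞}.
(a,b)_5: α=1, u≡3; β=1, v≡1 (mod 5); (3|5)=-1, (1|5)=+1; sign (−1)^0·-1^1·+1^1 = -1.
(a,b)_∞: sgn(65)=+, sgn(-1155)=−, so +1.
(a,b)_7: α=0, u≡2; β=1, v≡6 (mod 7); (2|7)=+1, (6|7)=-1; sign (−1)^0·+1^1·-1^0 = +1.
(a,b)_11: α=0, u≡10; β=1, v≡4 (mod 11); (10|11)=-1, (4|11)=+1; sign (−1)^0·-1^1·+1^0 = -1.
(a,b)_3: α=0, u≡2; β=-1, v≡2 (mod 3); (2|3)=-1, (2|3)=-1; sign (−1)^0·-1^-1·-1^0 = -1.
(a,b)_13: α=1, u≡5; β=2, v≡11 (mod 13); (5|13)=-1, (11|13)=-1; sign (−1)^0·-1^2·-1^1 = -1.
(a,b)_2: α=0, β=2; u≡1, v≡5 (mod 8); ε(u)ε(v)=0·0, αω(v)=0·1, βω(u)=2·0; sum ≡ 0  ⇒  +1.
Ram(65, -1155) = {3, 5, 11, 13}; no ℚ_3-point on the conic.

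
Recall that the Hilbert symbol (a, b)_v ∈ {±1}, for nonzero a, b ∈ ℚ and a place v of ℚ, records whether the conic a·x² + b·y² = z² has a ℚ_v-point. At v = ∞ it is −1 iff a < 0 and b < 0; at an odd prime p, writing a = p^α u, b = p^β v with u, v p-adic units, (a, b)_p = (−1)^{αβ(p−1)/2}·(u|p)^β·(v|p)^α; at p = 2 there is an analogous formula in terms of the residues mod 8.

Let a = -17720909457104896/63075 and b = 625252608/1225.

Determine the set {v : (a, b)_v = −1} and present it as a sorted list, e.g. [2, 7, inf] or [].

(a, b) ≡ (-2622, 57) mod (ℚ^×)²; places V = {2, 3, 5, 7, 19, 23, 29, ∞}.
(a,b)_2: α=13, β=8; u≡1, v≡1 (mod 8); ε(u)ε(v)=0·0, αω(v)=13·0, βω(u)=8·0; sum ≡ 0  ⇒  +1.
(a,b)_29: α=-2, u≡21; β=0, v≡28 (mod 29); (21|29)=-1, (28|29)=+1; sign (−1)^0·-1^0·+1^-2 = +1.
(a,b)_∞: sgn(-2622)=−, sgn(57)=+, so +1.
(a,b)_5: α=-2, u≡3; β=-2, v≡2 (mod 5); (3|5)=-1, (2|5)=-1; sign (−1)^0·-1^-2·-1^-2 = +1.
(a,b)_23: α=5, u≡1; β=2, v≡20 (mod 23); (1|23)=+1, (20|23)=-1; sign (−1)^0·+1^2·-1^5 = -1.
(a,b)_3: α=-1, u≡2; β=5, v≡1 (mod 3); (2|3)=-1, (1|3)=+1; sign (−1)^1·-1^5·+1^-1 = +1.
(a,b)_7: α=2, u≡3; β=-2, v≡2 (mod 7); (3|7)=-1, (2|7)=+1; sign (−1)^0·-1^-2·+1^2 = +1.
(a,b)_19: α=3, u≡2; β=1, v≡12 (mod 19); (2|19)=-1, (12|19)=-1; sign (−1)^1·-1^1·-1^3 = -1.
(-2622, 57 / ℚ) ramifies at {19, 23}: a division algebra.

[19, 23]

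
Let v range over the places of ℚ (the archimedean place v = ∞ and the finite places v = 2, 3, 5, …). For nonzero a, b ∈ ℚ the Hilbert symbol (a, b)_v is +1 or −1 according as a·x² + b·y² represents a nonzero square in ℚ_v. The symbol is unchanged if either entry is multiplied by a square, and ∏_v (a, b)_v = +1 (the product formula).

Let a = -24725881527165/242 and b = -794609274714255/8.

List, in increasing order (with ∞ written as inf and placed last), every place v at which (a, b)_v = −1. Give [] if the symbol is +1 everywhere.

(a, b) ≡ (-2730, -110) mod (ℚ^×)²; places V = {2, 3, 5, 7, 11, 13, 17, 29, ∞}.
(a,b)_2: α=-1, β=-3; u≡3, v≡1 (mod 8); ε(u)ε(v)=1·0, αω(v)=-1·0, βω(u)=-3·1; sum ≡ 1  ⇒  -1.
(a,b)_13: α=3, u≡5; β=4, v≡11 (mod 13); (5|13)=-1, (11|13)=-1; sign (−1)^0·-1^4·-1^3 = -1.
(a,b)_5: α=1, u≡1; β=1, v≡3 (mod 5); (1|5)=+1, (3|5)=-1; sign (−1)^0·+1^1·-1^1 = -1.
(a,b)_29: α=2, u≡23; β=0, v≡22 (mod 29); (23|29)=+1, (22|29)=+1; sign (−1)^0·+1^0·+1^2 = +1.
(a,b)_∞: sgn(-2730)=−, sgn(-110)=−, so -1.
(a,b)_17: α=2, u≡7; β=2, v≡4 (mod 17); (7|17)=-1, (4|17)=+1; sign (−1)^0·-1^2·+1^2 = +1.
(a,b)_7: α=3, u≡1; β=4, v≡2 (mod 7); (1|7)=+1, (2|7)=+1; sign (−1)^0·+1^4·+1^3 = +1.
(a,b)_11: α=-2, u≡3; β=1, v≡5 (mod 11); (3|11)=+1, (5|11)=+1; sign (−1)^0·+1^1·+1^-2 = +1.
(a,b)_3: α=3, u≡2; β=6, v≡1 (mod 3); (2|3)=-1, (1|3)=+1; sign (−1)^0·-1^6·+1^3 = +1.
|Ram(-2730, -110)| = 4, even; anisotropic at {2, 5, 13, ∞}.

[2, 5, 13, inf]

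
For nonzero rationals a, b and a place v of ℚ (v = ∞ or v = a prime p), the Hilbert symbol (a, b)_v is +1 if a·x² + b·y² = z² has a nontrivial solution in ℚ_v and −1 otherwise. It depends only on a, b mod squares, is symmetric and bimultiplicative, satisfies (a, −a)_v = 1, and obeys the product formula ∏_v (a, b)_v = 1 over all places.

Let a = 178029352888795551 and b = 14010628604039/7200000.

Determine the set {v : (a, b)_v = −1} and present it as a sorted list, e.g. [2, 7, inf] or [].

[2, 17, 23, 43]

(a, b) ≡ (313599, 80155) mod (ℚ^×)²; places V = {2, 3, 5, 11, 13, 17, 23, 37, 41, 43, 47, ∞}.
(a,b)_37: α=0, u≡18; β=2, v≡35 (mod 37); (18|37)=-1, (35|37)=-1; sign (−1)^0·-1^2·-1^0 = +1.
(a,b)_∞: sgn(313599)=+, sgn(80155)=+, so +1.
(a,b)_47: α=2, u≡5; β=2, v≡40 (mod 47); (5|47)=-1, (40|47)=-1; sign (−1)^0·-1^2·-1^2 = +1.
(a,b)_13: α=1, u≡7; β=0, v≡1 (mod 13); (7|13)=-1, (1|13)=+1; sign (−1)^0·-1^0·+1^1 = +1.
(a,b)_3: α=1, u≡1; β=-2, v≡1 (mod 3); (1|3)=+1, (1|3)=+1; sign (−1)^0·+1^-2·+1^1 = +1.
(a,b)_11: α=1, u≡8; β=0, v≡9 (mod 11); (8|11)=-1, (9|11)=+1; sign (−1)^0·-1^0·+1^1 = +1.
(a,b)_5: α=0, u≡1; β=-5, v≡1 (mod 5); (1|5)=+1, (1|5)=+1; sign (−1)^0·+1^-5·+1^0 = +1.
(a,b)_2: α=0, β=-8; u≡7, v≡3 (mod 8); ε(u)ε(v)=1·1, αω(v)=0·1, βω(u)=-8·0; sum ≡ 1  ⇒  -1.
(a,b)_43: α=1, u≡7; β=0, v≡29 (mod 43); (7|43)=-1, (29|43)=-1; sign (−1)^0·-1^0·-1^1 = -1.
(a,b)_41: α=2, u≡10; β=1, v≡24 (mod 41); (10|41)=+1, (24|41)=-1; sign (−1)^0·+1^1·-1^2 = +1.
(a,b)_17: α=3, u≡8; β=3, v≡14 (mod 17); (8|17)=+1, (14|17)=-1; sign (−1)^0·+1^3·-1^3 = -1.
(a,b)_23: α=2, u≡5; β=1, v≡1 (mod 23); (5|23)=-1, (1|23)=+1; sign (−1)^0·-1^1·+1^2 = -1.
|Ram(313599, 80155)| = 4, even; anisotropic at {2, 17, 23, 43}.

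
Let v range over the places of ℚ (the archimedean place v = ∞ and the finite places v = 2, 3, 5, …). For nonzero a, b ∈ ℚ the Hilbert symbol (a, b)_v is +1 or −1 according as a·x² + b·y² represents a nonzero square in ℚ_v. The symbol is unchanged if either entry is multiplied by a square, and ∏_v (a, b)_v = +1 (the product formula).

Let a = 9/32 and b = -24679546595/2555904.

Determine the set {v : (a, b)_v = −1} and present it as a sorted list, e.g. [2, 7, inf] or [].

(a, b) ≡ (2, -76245) mod (ℚ^×)²; places V = {2, 3, 5, 11, 13, 17, 19, 23, ∞}.
(a,b)_17: α=0, u≡4; β=3, v≡3 (mod 17); (4|17)=+1, (3|17)=-1; sign (−1)^0·+1^3·-1^0 = +1.
(a,b)_19: α=0, u≡8; β=2, v≡15 (mod 19); (8|19)=-1, (15|19)=-1; sign (−1)^0·-1^2·-1^0 = +1.
(a,b)_23: α=0, u≡1; β=1, v≡7 (mod 23); (1|23)=+1, (7|23)=-1; sign (−1)^0·+1^1·-1^0 = +1.
(a,b)_5: α=0, u≡2; β=1, v≡4 (mod 5); (2|5)=-1, (4|5)=+1; sign (−1)^0·-1^1·+1^0 = -1.
(a,b)_3: α=2, u≡2; β=-1, v≡1 (mod 3); (2|3)=-1, (1|3)=+1; sign (−1)^0·-1^-1·+1^2 = -1.
(a,b)_13: α=0, u≡8; β=-1, v≡7 (mod 13); (8|13)=-1, (7|13)=-1; sign (−1)^0·-1^-1·-1^0 = -1.
(a,b)_∞: sgn(2)=+, sgn(-76245)=−, so +1.
(a,b)_2: α=-5, β=-16; u≡1, v≡3 (mod 8); ε(u)ε(v)=0·1, αω(v)=-5·1, βω(u)=-16·0; sum ≡ 1  ⇒  -1.
(a,b)_11: α=0, u≡2; β=2, v≡7 (mod 11); (2|11)=-1, (7|11)=-1; sign (−1)^0·-1^2·-1^0 = +1.
(2, -76245 / ℚ) ramifies at {2, 3, 5, 13}: a division algebra.

[2, 3, 5, 13]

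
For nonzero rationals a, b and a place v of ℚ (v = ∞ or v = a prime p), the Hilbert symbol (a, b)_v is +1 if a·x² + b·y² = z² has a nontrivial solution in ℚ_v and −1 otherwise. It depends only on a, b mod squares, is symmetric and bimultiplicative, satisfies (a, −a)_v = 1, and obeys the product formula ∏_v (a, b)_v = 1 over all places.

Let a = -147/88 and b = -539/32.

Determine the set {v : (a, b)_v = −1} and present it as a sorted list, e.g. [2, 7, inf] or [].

[2, 3, 11, inf]

(a, b) ≡ (-66, -22) mod (ℚ^×)²; places V = {2, 3, 7, 11, ∞}.
(a,b)_2: α=-3, β=-5; u≡7, v≡5 (mod 8); ε(u)ε(v)=1·0, αω(v)=-3·1, βω(u)=-5·0; sum ≡ 1  ⇒  -1.
(a,b)_7: α=2, u≡1; β=2, v≡6 (mod 7); (1|7)=+1, (6|7)=-1; sign (−1)^0·+1^2·-1^2 = +1.
(a,b)_∞: sgn(-66)=−, sgn(-22)=−, so -1.
(a,b)_11: α=-1, u≡5; β=1, v≡5 (mod 11); (5|11)=+1, (5|11)=+1; sign (−1)^1·+1^1·+1^-1 = -1.
(a,b)_3: α=1, u≡2; β=0, v≡2 (mod 3); (2|3)=-1, (2|3)=-1; sign (−1)^0·-1^0·-1^1 = -1.
|Ram(-66, -22)| = 4, even; anisotropic at {2, 3, 11, ∞}.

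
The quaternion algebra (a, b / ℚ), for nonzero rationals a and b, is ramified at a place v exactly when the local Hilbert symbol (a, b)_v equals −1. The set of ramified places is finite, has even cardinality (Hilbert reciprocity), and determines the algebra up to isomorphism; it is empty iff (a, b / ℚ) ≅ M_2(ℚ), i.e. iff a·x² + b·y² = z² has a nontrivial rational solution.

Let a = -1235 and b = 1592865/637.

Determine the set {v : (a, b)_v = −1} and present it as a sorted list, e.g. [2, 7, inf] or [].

(a, b) ≡ (-1235, 28405) mod (ℚ^×)²; places V = {2, 3, 5, 7, 13, 19, 23, ∞}.
(a,b)_19: α=1, u≡11; β=1, v≡14 (mod 19); (11|19)=+1, (14|19)=-1; sign (−1)^1·+1^1·-1^1 = +1.
(a,b)_5: α=1, u≡3; β=1, v≡4 (mod 5); (3|5)=-1, (4|5)=+1; sign (−1)^0·-1^1·+1^1 = -1.
(a,b)_3: α=0, u≡1; β=6, v≡1 (mod 3); (1|3)=+1, (1|3)=+1; sign (−1)^0·+1^6·+1^0 = +1.
(a,b)_∞: sgn(-1235)=−, sgn(28405)=+, so +1.
(a,b)_2: α=0, β=0; u≡5, v≡5 (mod 8); ε(u)ε(v)=0·0, αω(v)=0·1, βω(u)=0·1; sum ≡ 0  ⇒  +1.
(a,b)_7: α=0, u≡4; β=-2, v≡6 (mod 7); (4|7)=+1, (6|7)=-1; sign (−1)^0·+1^-2·-1^0 = +1.
(a,b)_13: α=1, u≡9; β=-1, v≡4 (mod 13); (9|13)=+1, (4|13)=+1; sign (−1)^0·+1^-1·+1^1 = +1.
(a,b)_23: α=0, u≡7; β=1, v≡3 (mod 23); (7|23)=-1, (3|23)=+1; sign (−1)^0·-1^1·+1^0 = -1.
(-1235, 28405 / ℚ) ramifies at {5, 23}: a division algebra.

[5, 23]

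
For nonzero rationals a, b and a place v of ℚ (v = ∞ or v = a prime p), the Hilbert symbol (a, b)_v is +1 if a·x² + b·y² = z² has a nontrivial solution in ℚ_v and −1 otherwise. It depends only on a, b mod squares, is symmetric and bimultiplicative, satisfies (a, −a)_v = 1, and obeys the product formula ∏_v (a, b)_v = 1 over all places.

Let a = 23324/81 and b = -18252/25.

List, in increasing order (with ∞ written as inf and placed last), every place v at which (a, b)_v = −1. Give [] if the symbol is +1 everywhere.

[3, 17]

(a, b) ≡ (119, -3) mod (ℚ^×)²; places V = {2, 3, 5, 7, 13, 17, ∞}.
(a,b)_5: α=0, u≡4; β=-2, v≡3 (mod 5); (4|5)=+1, (3|5)=-1; sign (−1)^0·+1^-2·-1^0 = +1.
(a,b)_17: α=1, u≡14; β=0, v≡5 (mod 17); (14|17)=-1, (5|17)=-1; sign (−1)^0·-1^0·-1^1 = -1.
(a,b)_7: α=3, u≡3; β=0, v≡1 (mod 7); (3|7)=-1, (1|7)=+1; sign (−1)^0·-1^0·+1^3 = +1.
(a,b)_∞: sgn(119)=+, sgn(-3)=−, so +1.
(a,b)_3: α=-4, u≡2; β=3, v≡2 (mod 3); (2|3)=-1, (2|3)=-1; sign (−1)^0·-1^3·-1^-4 = -1.
(a,b)_13: α=0, u≡5; β=2, v≡4 (mod 13); (5|13)=-1, (4|13)=+1; sign (−1)^0·-1^2·+1^0 = +1.
(a,b)_2: α=2, β=2; u≡7, v≡5 (mod 8); ε(u)ε(v)=1·0, αω(v)=2·1, βω(u)=2·0; sum ≡ 0  ⇒  +1.
Ram(119, -3) = {3, 17}; no ℚ_3-point on the conic.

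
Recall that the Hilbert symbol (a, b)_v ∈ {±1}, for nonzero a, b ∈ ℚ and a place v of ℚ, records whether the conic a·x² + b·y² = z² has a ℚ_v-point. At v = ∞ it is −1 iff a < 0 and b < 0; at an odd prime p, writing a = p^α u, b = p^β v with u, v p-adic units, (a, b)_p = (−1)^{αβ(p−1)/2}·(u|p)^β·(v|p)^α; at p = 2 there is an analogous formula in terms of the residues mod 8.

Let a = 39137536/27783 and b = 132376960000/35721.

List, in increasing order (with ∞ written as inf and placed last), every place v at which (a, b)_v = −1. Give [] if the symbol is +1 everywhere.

(a, b) ≡ (7, 391) mod (ℚ^×)²; places V = {2, 3, 5, 7, 17, 23, ∞}.
(a,b)_3: α=-4, u≡1; β=-6, v≡1 (mod 3); (1|3)=+1, (1|3)=+1; sign (−1)^0·+1^-6·+1^-4 = +1.
(a,b)_5: α=0, u≡2; β=4, v≡1 (mod 5); (2|5)=-1, (1|5)=+1; sign (−1)^0·-1^4·+1^0 = +1.
(a,b)_7: α=-3, u≡1; β=-2, v≡5 (mod 7); (1|7)=+1, (5|7)=-1; sign (−1)^0·+1^-2·-1^-3 = -1.
(a,b)_23: α=2, u≡7; β=3, v≡17 (mod 23); (7|23)=-1, (17|23)=-1; sign (−1)^0·-1^3·-1^2 = -1.
(a,b)_∞: sgn(7)=+, sgn(391)=+, so +1.
(a,b)_17: α=2, u≡14; β=1, v≡3 (mod 17); (14|17)=-1, (3|17)=-1; sign (−1)^0·-1^1·-1^2 = -1.
(a,b)_2: α=8, β=10; u≡7, v≡7 (mod 8); ε(u)ε(v)=1·1, αω(v)=8·0, βω(u)=10·0; sum ≡ 1  ⇒  -1.
|Ram(7, 391)| = 4, even; anisotropic at {2, 7, 17, 23}.

[2, 7, 17, 23]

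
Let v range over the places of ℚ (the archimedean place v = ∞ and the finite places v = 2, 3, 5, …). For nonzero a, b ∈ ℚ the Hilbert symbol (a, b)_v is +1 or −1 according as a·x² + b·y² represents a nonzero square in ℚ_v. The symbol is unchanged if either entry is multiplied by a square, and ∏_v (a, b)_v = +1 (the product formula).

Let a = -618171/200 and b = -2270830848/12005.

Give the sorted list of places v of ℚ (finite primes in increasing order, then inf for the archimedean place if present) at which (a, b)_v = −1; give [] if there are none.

(a, b) ≡ (-4278, -44352165) mod (ℚ^×)²; places V = {2, 3, 5, 7, 11, 13, 17, 23, 29, 31, ∞}.
(a,b)_13: α=0, u≡1; β=1, v≡11 (mod 13); (1|13)=+1, (11|13)=-1; sign (−1)^0·+1^1·-1^0 = +1.
(a,b)_29: α=0, u≡12; β=1, v≡17 (mod 29); (12|29)=-1, (17|29)=-1; sign (−1)^0·-1^1·-1^0 = -1.
(a,b)_11: α=0, u≡9; β=1, v≡8 (mod 11); (9|11)=+1, (8|11)=-1; sign (−1)^0·+1^1·-1^0 = +1.
(a,b)_31: α=1, u≡26; β=1, v≡18 (mod 31); (26|31)=-1, (18|31)=+1; sign (−1)^1·-1^1·+1^1 = +1.
(a,b)_∞: sgn(-4278)=−, sgn(-44352165)=−, so -1.
(a,b)_17: α=2, u≡12; β=0, v≡16 (mod 17); (12|17)=-1, (16|17)=+1; sign (−1)^0·-1^0·+1^2 = +1.
(a,b)_23: α=1, u≡15; β=1, v≡21 (mod 23); (15|23)=-1, (21|23)=-1; sign (−1)^1·-1^1·-1^1 = -1.
(a,b)_3: α=1, u≡2; β=1, v≡2 (mod 3); (2|3)=-1, (2|3)=-1; sign (−1)^1·-1^1·-1^1 = -1.
(a,b)_7: α=0, u≡5; β=-4, v≡3 (mod 7); (5|7)=-1, (3|7)=-1; sign (−1)^0·-1^-4·-1^0 = +1.
(a,b)_5: α=-2, u≡3; β=-1, v≡2 (mod 5); (3|5)=-1, (2|5)=-1; sign (−1)^0·-1^-1·-1^-2 = -1.
(a,b)_2: α=-3, β=8; u≡5, v≡3 (mod 8); ε(u)ε(v)=0·1, αω(v)=-3·1, βω(u)=8·1; sum ≡ 1  ⇒  -1.
(-4278, -44352165 / ℚ) ramifies at {2, 3, 5, 23, 29, ∞}: a division algebra.

[2, 3, 5, 23, 29, inf]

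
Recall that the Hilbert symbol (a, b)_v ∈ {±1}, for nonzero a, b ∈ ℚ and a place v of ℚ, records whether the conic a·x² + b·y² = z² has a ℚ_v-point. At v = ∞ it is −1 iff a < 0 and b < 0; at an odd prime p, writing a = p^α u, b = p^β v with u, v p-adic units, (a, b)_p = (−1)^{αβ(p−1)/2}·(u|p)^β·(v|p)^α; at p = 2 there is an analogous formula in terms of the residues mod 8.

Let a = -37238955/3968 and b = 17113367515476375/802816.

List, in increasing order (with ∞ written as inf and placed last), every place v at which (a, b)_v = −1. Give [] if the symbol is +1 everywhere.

Mod squares: a ≡ -12090, b ≡ 55. Check v ∈ {∞, 2, 3, 5, 7, 11, 13, 19, 23, 31}.
v=13: a=13^1·(≡5), b=13^2·(≡1) mod 13; (5|13)=-1, (1|13)=+1; (−1)^{1·2·6}·(-1)^2·(+1)^1 = +1.
v=11: a=11^0·(≡2), b=11^1·(≡1) mod 11; (2|11)=-1, (1|11)=+1; (−1)^{0·1·5}·(-1)^1·(+1)^0 = -1.
v=19: a=19^2·(≡14), b=19^2·(≡16) mod 19; (14|19)=-1, (16|19)=+1; (−1)^{2·2·9}·(-1)^2·(+1)^2 = +1.
v=3: a=3^1·(≡2), b=3^6·(≡1) mod 3; (2|3)=-1, (1|3)=+1; (−1)^{1·6·1}·(-1)^6·(+1)^1 = +1.
v=2: v_2(a)=-7, v_2(b)=-14; units ≡ 3, 7 (mod 8); ε·ε+αω+βω = 1·1+-7·0+-14·1 ≡ 1  ⇒  (a,b)_2 = -1.
v=7: a=7^0·(≡5), b=7^-2·(≡6) mod 7; (5|7)=-1, (6|7)=-1; (−1)^{0·-2·3}·(-1)^-2·(-1)^0 = +1.
v=5: a=5^1·(≡3), b=5^3·(≡1) mod 5; (3|5)=-1, (1|5)=+1; (−1)^{1·3·2}·(-1)^3·(+1)^1 = -1.
v=23: a=23^2·(≡16), b=23^4·(≡18) mod 23; (16|23)=+1, (18|23)=+1; (−1)^{2·4·11}·(+1)^4·(+1)^2 = +1.
v=∞: -12090 < 0 and 55 > 0  ⇒  (a,b)_∞ = +1.
v=31: a=31^-1·(≡3), b=31^0·(≡30) mod 31; (3|31)=-1, (30|31)=-1; (−1)^{-1·0·15}·(-1)^0·(-1)^-1 = -1.
(-12090, 55 / ℚ) ramifies at {2, 5, 11, 31}: a division algebra.

[2, 5, 11, 31]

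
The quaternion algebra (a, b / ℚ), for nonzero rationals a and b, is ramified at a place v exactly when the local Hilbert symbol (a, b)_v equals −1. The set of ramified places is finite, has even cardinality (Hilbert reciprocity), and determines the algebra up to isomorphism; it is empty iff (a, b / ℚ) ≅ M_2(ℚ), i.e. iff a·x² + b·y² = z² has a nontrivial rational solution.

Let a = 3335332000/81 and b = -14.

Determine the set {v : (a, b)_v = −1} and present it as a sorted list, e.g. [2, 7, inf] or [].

[2, 7, 11, 17]

(a, b) ≡ (170170, -14) mod (ℚ^×)²; places V = {2, 3, 5, 7, 11, 13, 17, ∞}.
(a,b)_5: α=3, u≡1; β=0, v≡1 (mod 5); (1|5)=+1, (1|5)=+1; sign (−1)^0·+1^0·+1^3 = +1.
(a,b)_13: α=1, u≡10; β=0, v≡12 (mod 13); (10|13)=+1, (12|13)=+1; sign (−1)^0·+1^0·+1^1 = +1.
(a,b)_17: α=1, u≡12; β=0, v≡3 (mod 17); (12|17)=-1, (3|17)=-1; sign (−1)^0·-1^0·-1^1 = -1.
(a,b)_∞: sgn(170170)=+, sgn(-14)=−, so +1.
(a,b)_7: α=3, u≡5; β=1, v≡5 (mod 7); (5|7)=-1, (5|7)=-1; sign (−1)^1·-1^1·-1^3 = -1.
(a,b)_11: α=1, u≡9; β=0, v≡8 (mod 11); (9|11)=+1, (8|11)=-1; sign (−1)^0·+1^0·-1^1 = -1.
(a,b)_2: α=5, β=1; u≡5, v≡1 (mod 8); ε(u)ε(v)=0·0, αω(v)=5·0, βω(u)=1·1; sum ≡ 1  ⇒  -1.
(a,b)_3: α=-4, u≡1; β=0, v≡1 (mod 3); (1|3)=+1, (1|3)=+1; sign (−1)^0·+1^0·+1^-4 = +1.
(170170, -14 / ℚ) ramifies at {2, 7, 11, 17}: a division algebra.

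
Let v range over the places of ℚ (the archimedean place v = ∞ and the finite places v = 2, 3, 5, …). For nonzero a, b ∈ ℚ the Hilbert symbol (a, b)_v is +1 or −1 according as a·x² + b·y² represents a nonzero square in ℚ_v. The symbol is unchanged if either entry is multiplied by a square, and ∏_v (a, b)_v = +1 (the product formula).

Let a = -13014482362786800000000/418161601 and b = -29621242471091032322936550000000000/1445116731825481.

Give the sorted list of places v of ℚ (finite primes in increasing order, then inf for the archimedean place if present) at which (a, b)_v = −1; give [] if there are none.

(a, b) ≡ (-23, -723695) mod (ℚ^×)²; places V = {2, 3, 5, 7, 11, 13, 23, 29, 31, ∞}.
(a,b)_7: α=4, u≡6; β=7, v≡6 (mod 7); (6|7)=-1, (6|7)=-1; sign (−1)^0·-1^7·-1^4 = -1.
(a,b)_5: α=8, u≡2; β=11, v≡1 (mod 5); (2|5)=-1, (1|5)=+1; sign (−1)^0·-1^11·+1^8 = -1.
(a,b)_11: α=-4, u≡10; β=-6, v≡7 (mod 11); (10|11)=-1, (7|11)=-1; sign (−1)^0·-1^-6·-1^-4 = +1.
(a,b)_13: α=-4, u≡9; β=-8, v≡7 (mod 13); (9|13)=+1, (7|13)=-1; sign (−1)^0·+1^-8·-1^-4 = +1.
(a,b)_2: α=10, β=10; u≡1, v≡1 (mod 8); ε(u)ε(v)=0·0, αω(v)=10·0, βω(u)=10·0; sum ≡ 0  ⇒  +1.
(a,b)_23: α=1, u≡21; β=1, v≡17 (mod 23); (21|23)=-1, (17|23)=-1; sign (−1)^1·-1^1·-1^1 = -1.
(a,b)_31: α=2, u≡14; β=3, v≡26 (mod 31); (14|31)=+1, (26|31)=-1; sign (−1)^0·+1^3·-1^2 = +1.
(a,b)_∞: sgn(-23)=−, sgn(-723695)=−, so -1.
(a,b)_29: α=2, u≡25; β=3, v≡26 (mod 29); (25|29)=+1, (26|29)=-1; sign (−1)^0·+1^3·-1^2 = +1.
(a,b)_3: α=6, u≡1; β=16, v≡1 (mod 3); (1|3)=+1, (1|3)=+1; sign (−1)^0·+1^16·+1^6 = +1.
(-23, -723695 / ℚ) ramifies at {5, 7, 23, ∞}: a division algebra.

[5, 7, 23, inf]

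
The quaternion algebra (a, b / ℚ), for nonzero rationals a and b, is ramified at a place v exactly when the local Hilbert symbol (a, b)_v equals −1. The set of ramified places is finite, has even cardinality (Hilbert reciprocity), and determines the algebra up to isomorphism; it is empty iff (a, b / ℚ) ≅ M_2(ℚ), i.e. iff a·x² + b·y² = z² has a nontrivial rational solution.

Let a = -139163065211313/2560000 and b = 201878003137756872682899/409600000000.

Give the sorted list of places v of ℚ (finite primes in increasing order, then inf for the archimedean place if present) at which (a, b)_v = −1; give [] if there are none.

(a, b) ≡ (-377, 10659) mod (ℚ^×)²; places V = {2, 3, 5, 11, 13, 17, 19, 29, ∞}.
(a,b)_∞: sgn(-377)=−, sgn(10659)=+, so +1.
(a,b)_13: α=1, u≡3; β=2, v≡10 (mod 13); (3|13)=+1, (10|13)=+1; sign (−1)^0·+1^2·+1^1 = +1.
(a,b)_17: α=2, u≡11; β=3, v≡2 (mod 17); (11|17)=-1, (2|17)=+1; sign (−1)^0·-1^3·+1^2 = -1.
(a,b)_19: α=4, u≡12; β=7, v≡18 (mod 19); (12|19)=-1, (18|19)=-1; sign (−1)^0·-1^7·-1^4 = -1.
(a,b)_5: α=-4, u≡2; β=-8, v≡4 (mod 5); (2|5)=-1, (4|5)=+1; sign (−1)^0·-1^-8·+1^-4 = +1.
(a,b)_3: α=4, u≡1; β=5, v≡1 (mod 3); (1|3)=+1, (1|3)=+1; sign (−1)^0·+1^5·+1^4 = +1.
(a,b)_2: α=-12, β=-20; u≡7, v≡3 (mod 8); ε(u)ε(v)=1·1, αω(v)=-12·1, βω(u)=-20·0; sum ≡ 1  ⇒  -1.
(a,b)_11: α=2, u≡7; β=3, v≡4 (mod 11); (7|11)=-1, (4|11)=+1; sign (−1)^0·-1^3·+1^2 = -1.
(a,b)_29: α=1, u≡20; β=2, v≡9 (mod 29); (20|29)=+1, (9|29)=+1; sign (−1)^0·+1^2·+1^1 = +1.
Ram(-377, 10659) = {2, 11, 17, 19}; no ℚ_2-point on the conic.

[2, 11, 17, 19]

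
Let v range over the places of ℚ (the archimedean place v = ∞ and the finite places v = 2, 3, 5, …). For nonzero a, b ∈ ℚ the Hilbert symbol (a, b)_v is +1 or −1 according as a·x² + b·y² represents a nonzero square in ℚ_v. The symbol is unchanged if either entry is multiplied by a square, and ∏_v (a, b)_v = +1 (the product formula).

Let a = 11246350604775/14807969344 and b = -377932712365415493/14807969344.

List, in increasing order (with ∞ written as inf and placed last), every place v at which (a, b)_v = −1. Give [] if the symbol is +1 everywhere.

Mod squares: a ≡ 8151, b ≡ -7293. Check v ∈ {∞, 2, 3, 5, 7, 11, 13, 17, 19, 23, 41, 53}.
v=23: a=23^2·(≡9), b=23^2·(≡14) mod 23; (9|23)=+1, (14|23)=-1; (−1)^{2·2·11}·(+1)^2·(-1)^2 = +1.
v=5: a=5^2·(≡4), b=5^0·(≡3) mod 5; (4|5)=+1, (3|5)=-1; (−1)^{2·0·2}·(+1)^0·(-1)^2 = +1.
v=7: a=7^-2·(≡3), b=7^-2·(≡4) mod 7; (3|7)=-1, (4|7)=+1; (−1)^{-2·-2·3}·(-1)^-2·(+1)^-2 = +1.
v=41: a=41^-2·(≡32), b=41^-2·(≡25) mod 41; (32|41)=+1, (25|41)=+1; (−1)^{-2·-2·20}·(+1)^-2·(+1)^-2 = +1.
v=11: a=11^1·(≡9), b=11^1·(≡6) mod 11; (9|11)=+1, (6|11)=-1; (−1)^{1·1·5}·(+1)^1·(-1)^1 = +1.
v=2: v_2(a)=-6, v_2(b)=-6; units ≡ 7, 3 (mod 8); ε·ε+αω+βω = 1·1+-6·1+-6·0 ≡ 1  ⇒  (a,b)_2 = -1.
v=3: a=3^1·(≡2), b=3^3·(≡2) mod 3; (2|3)=-1, (2|3)=-1; (−1)^{1·3·1}·(-1)^3·(-1)^1 = -1.
v=13: a=13^1·(≡4), b=13^1·(≡5) mod 13; (4|13)=+1, (5|13)=-1; (−1)^{1·1·6}·(+1)^1·(-1)^1 = -1.
v=53: a=53^-2·(≡6), b=53^-2·(≡27) mod 53; (6|53)=+1, (27|53)=-1; (−1)^{-2·-2·26}·(+1)^-2·(-1)^-2 = +1.
v=∞: 8151 > 0 and -7293 < 0  ⇒  (a,b)_∞ = +1.
v=19: a=19^3·(≡4), b=19^4·(≡10) mod 19; (4|19)=+1, (10|19)=-1; (−1)^{3·4·9}·(+1)^4·(-1)^3 = -1.
v=17: a=17^2·(≡9), b=17^5·(≡1) mod 17; (9|17)=+1, (1|17)=+1; (−1)^{2·5·8}·(+1)^5·(+1)^2 = +1.
|Ram(8151, -7293)| = 4, even; anisotropic at {2, 3, 13, 19}.

[2, 3, 13, 19]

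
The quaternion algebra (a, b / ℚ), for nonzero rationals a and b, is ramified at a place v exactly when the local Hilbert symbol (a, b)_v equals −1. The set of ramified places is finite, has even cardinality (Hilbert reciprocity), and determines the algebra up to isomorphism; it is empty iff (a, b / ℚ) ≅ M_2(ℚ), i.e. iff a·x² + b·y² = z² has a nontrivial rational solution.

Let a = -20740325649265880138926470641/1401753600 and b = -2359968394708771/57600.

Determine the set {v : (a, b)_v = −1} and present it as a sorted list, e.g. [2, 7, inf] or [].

[19, 29, 31, inf]

(a, b) ≡ (-1592129, -19) mod (ℚ^×)²; places V = {2, 3, 5, 7, 11, 13, 19, 23, 29, 31, ∞}.
(a,b)_29: α=3, u≡23; β=2, v≡21 (mod 29); (23|29)=+1, (21|29)=-1; sign (−1)^0·+1^2·-1^3 = -1.
(a,b)_2: α=-12, β=-8; u≡7, v≡5 (mod 8); ε(u)ε(v)=1·0, αω(v)=-12·1, βω(u)=-8·0; sum ≡ 0  ⇒  +1.
(a,b)_3: α=-4, u≡1; β=-2, v≡2 (mod 3); (1|3)=+1, (2|3)=-1; sign (−1)^0·+1^-2·-1^-4 = +1.
(a,b)_5: α=-2, u≡1; β=-2, v≡1 (mod 5); (1|5)=+1, (1|5)=+1; sign (−1)^0·+1^-2·+1^-2 = +1.
(a,b)_23: α=3, u≡21; β=2, v≡16 (mod 23); (21|23)=-1, (16|23)=+1; sign (−1)^0·-1^2·+1^3 = +1.
(a,b)_31: α=3, u≡2; β=2, v≡30 (mod 31); (2|31)=+1, (30|31)=-1; sign (−1)^0·+1^2·-1^3 = -1.
(a,b)_7: α=9, u≡4; β=4, v≡1 (mod 7); (4|7)=+1, (1|7)=+1; sign (−1)^0·+1^4·+1^9 = +1.
(a,b)_∞: sgn(-1592129)=−, sgn(-19)=−, so -1.
(a,b)_13: α=-2, u≡6; β=0, v≡5 (mod 13); (6|13)=-1, (5|13)=-1; sign (−1)^0·-1^0·-1^-2 = +1.
(a,b)_11: α=5, u≡6; β=2, v≡1 (mod 11); (6|11)=-1, (1|11)=+1; sign (−1)^0·-1^2·+1^5 = +1.
(a,b)_19: α=2, u≡15; β=1, v≡13 (mod 19); (15|19)=-1, (13|19)=-1; sign (−1)^0·-1^1·-1^2 = -1.
Ram(-1592129, -19) = {19, 29, 31, ∞}; no ℚ_19-point on the conic.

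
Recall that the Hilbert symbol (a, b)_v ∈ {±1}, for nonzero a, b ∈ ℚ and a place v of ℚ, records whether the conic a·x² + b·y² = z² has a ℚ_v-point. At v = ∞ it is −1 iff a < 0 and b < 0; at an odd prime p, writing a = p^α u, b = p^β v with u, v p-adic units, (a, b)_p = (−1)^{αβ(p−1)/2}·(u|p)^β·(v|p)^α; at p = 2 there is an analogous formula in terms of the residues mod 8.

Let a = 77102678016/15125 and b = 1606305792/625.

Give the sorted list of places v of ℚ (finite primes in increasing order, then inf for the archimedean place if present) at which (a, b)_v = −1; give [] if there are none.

[3, 5, 7, 13]

Mod squares: a ≡ 15470, b ≡ 9282. Check v ∈ {∞, 2, 3, 5, 7, 11, 13, 17}.
v=17: a=17^1·(≡2), b=17^1·(≡2) mod 17; (2|17)=+1, (2|17)=+1; (−1)^{1·1·8}·(+1)^1·(+1)^1 = +1.
v=∞: 15470 > 0 and 9282 > 0  ⇒  (a,b)_∞ = +1.
v=3: a=3^2·(≡2), b=3^1·(≡1) mod 3; (2|3)=-1, (1|3)=+1; (−1)^{2·1·1}·(-1)^1·(+1)^2 = -1.
v=5: a=5^-3·(≡1), b=5^-4·(≡2) mod 5; (1|5)=+1, (2|5)=-1; (−1)^{-3·-4·2}·(+1)^-4·(-1)^-3 = -1.
v=13: a=13^3·(≡11), b=13^3·(≡3) mod 13; (11|13)=-1, (3|13)=+1; (−1)^{3·3·6}·(-1)^3·(+1)^3 = -1.
v=11: a=11^-2·(≡3), b=11^0·(≡4) mod 11; (3|11)=+1, (4|11)=+1; (−1)^{-2·0·5}·(+1)^0·(+1)^-2 = +1.
v=7: a=7^1·(≡3), b=7^1·(≡3) mod 7; (3|7)=-1, (3|7)=-1; (−1)^{1·1·3}·(-1)^1·(-1)^1 = -1.
v=2: v_2(a)=15, v_2(b)=11; units ≡ 7, 1 (mod 8); ε·ε+αω+βω = 1·0+15·0+11·0 ≡ 0  ⇒  (a,b)_2 = +1.
(15470, 9282 / ℚ) ramifies at {3, 5, 7, 13}: a division algebra.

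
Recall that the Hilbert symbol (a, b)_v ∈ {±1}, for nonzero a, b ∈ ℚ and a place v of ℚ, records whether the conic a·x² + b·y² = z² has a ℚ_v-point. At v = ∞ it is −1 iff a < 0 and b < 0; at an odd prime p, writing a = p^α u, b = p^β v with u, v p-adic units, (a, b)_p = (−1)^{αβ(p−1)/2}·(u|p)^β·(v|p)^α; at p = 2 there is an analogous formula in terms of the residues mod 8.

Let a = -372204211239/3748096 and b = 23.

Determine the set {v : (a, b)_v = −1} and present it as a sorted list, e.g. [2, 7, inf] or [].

[17, 47]

(a, b) ≡ (-128639, 23) mod (ℚ^×)²; places V = {2, 3, 7, 11, 17, 23, 47, ∞}.
(a,b)_3: α=10, u≡1; β=0, v≡2 (mod 3); (1|3)=+1, (2|3)=-1; sign (−1)^0·+1^0·-1^10 = +1.
(a,b)_17: α=1, u≡8; β=0, v≡6 (mod 17); (8|17)=+1, (6|17)=-1; sign (−1)^0·+1^0·-1^1 = -1.
(a,b)_23: α=1, u≡17; β=1, v≡1 (mod 23); (17|23)=-1, (1|23)=+1; sign (−1)^1·-1^1·+1^1 = +1.
(a,b)_∞: sgn(-128639)=−, sgn(23)=+, so +1.
(a,b)_7: α=3, u≡3; β=0, v≡2 (mod 7); (3|7)=-1, (2|7)=+1; sign (−1)^0·-1^0·+1^3 = +1.
(a,b)_47: α=1, u≡36; β=0, v≡23 (mod 47); (36|47)=+1, (23|47)=-1; sign (−1)^0·+1^0·-1^1 = -1.
(a,b)_2: α=-8, β=0; u≡1, v≡7 (mod 8); ε(u)ε(v)=0·1, αω(v)=-8·0, βω(u)=0·0; sum ≡ 0  ⇒  +1.
(a,b)_11: α=-4, u≡10; β=0, v≡1 (mod 11); (10|11)=-1, (1|11)=+1; sign (−1)^0·-1^0·+1^-4 = +1.
|Ram(-128639, 23)| = 2, even; anisotropic at {17, 47}.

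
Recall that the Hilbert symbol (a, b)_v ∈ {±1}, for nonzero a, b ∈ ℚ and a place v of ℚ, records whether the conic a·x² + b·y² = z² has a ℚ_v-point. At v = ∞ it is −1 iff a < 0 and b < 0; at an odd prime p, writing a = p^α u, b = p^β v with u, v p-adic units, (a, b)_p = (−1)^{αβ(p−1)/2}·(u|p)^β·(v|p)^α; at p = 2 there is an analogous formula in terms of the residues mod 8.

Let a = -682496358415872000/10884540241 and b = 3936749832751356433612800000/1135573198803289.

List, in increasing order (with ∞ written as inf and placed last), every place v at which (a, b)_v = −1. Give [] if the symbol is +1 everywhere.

[2, 3]

Mod squares: a ≡ -195, b ≡ 770. Check v ∈ {∞, 2, 3, 5, 7, 11, 13, 17, 19}.
v=2: v_2(a)=12, v_2(b)=17; units ≡ 5, 1 (mod 8); ε·ε+αω+βω = 0·0+12·0+17·1 ≡ 1  ⇒  (a,b)_2 = -1.
v=17: a=17^-4·(≡16), b=17^-6·(≡11) mod 17; (16|17)=+1, (11|17)=-1; (−1)^{-4·-6·8}·(+1)^-6·(-1)^-4 = +1.
v=5: a=5^3·(≡4), b=5^5·(≡4) mod 5; (4|5)=+1, (4|5)=+1; (−1)^{3·5·2}·(+1)^5·(+1)^3 = +1.
v=∞: -195 < 0 and 770 > 0  ⇒  (a,b)_∞ = +1.
v=3: a=3^1·(≡1), b=3^2·(≡2) mod 3; (1|3)=+1, (2|3)=-1; (−1)^{1·2·1}·(+1)^2·(-1)^1 = -1.
v=11: a=11^2·(≡1), b=11^3·(≡3) mod 11; (1|11)=+1, (3|11)=+1; (−1)^{2·3·5}·(+1)^3·(+1)^2 = +1.
v=13: a=13^1·(≡2), b=13^2·(≡10) mod 13; (2|13)=-1, (10|13)=+1; (−1)^{1·2·6}·(-1)^2·(+1)^1 = +1.
v=19: a=19^-4·(≡13), b=19^-6·(≡2) mod 19; (13|19)=-1, (2|19)=-1; (−1)^{-4·-6·9}·(-1)^-6·(-1)^-4 = +1.
v=7: a=7^10·(≡1), b=7^15·(≡3) mod 7; (1|7)=+1, (3|7)=-1; (−1)^{10·15·3}·(+1)^15·(-1)^10 = +1.
(-195, 770 / ℚ) ramifies at {2, 3}: a division algebra.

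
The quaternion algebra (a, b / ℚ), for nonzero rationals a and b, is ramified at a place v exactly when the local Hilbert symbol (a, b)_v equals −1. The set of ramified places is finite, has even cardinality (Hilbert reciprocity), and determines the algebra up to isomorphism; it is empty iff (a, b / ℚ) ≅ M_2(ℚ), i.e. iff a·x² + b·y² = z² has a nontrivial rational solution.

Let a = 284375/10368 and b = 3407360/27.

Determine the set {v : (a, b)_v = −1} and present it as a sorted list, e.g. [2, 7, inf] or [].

Mod squares: a ≡ 910, b ≡ 330. Check v ∈ {∞, 2, 3, 5, 7, 11, 13}.
v=7: a=7^1·(≡4), b=7^0·(≡2) mod 7; (4|7)=+1, (2|7)=+1; (−1)^{1·0·3}·(+1)^0·(+1)^1 = +1.
v=11: a=11^0·(≡6), b=11^3·(≡6) mod 11; (6|11)=-1, (6|11)=-1; (−1)^{0·3·5}·(-1)^3·(-1)^0 = -1.
v=2: v_2(a)=-7, v_2(b)=9; units ≡ 7, 5 (mod 8); ε·ε+αω+βω = 1·0+-7·1+9·0 ≡ 1  ⇒  (a,b)_2 = -1.
v=∞: 910 > 0 and 330 > 0  ⇒  (a,b)_∞ = +1.
v=13: a=13^1·(≡5), b=13^0·(≡8) mod 13; (5|13)=-1, (8|13)=-1; (−1)^{1·0·6}·(-1)^0·(-1)^1 = -1.
v=5: a=5^5·(≡2), b=5^1·(≡1) mod 5; (2|5)=-1, (1|5)=+1; (−1)^{5·1·2}·(-1)^1·(+1)^5 = -1.
v=3: a=3^-4·(≡1), b=3^-3·(≡2) mod 3; (1|3)=+1, (2|3)=-1; (−1)^{-4·-3·1}·(+1)^-3·(-1)^-4 = +1.
Ram(910, 330) = {2, 5, 11, 13}; no ℚ_2-point on the conic.

[2, 5, 11, 13]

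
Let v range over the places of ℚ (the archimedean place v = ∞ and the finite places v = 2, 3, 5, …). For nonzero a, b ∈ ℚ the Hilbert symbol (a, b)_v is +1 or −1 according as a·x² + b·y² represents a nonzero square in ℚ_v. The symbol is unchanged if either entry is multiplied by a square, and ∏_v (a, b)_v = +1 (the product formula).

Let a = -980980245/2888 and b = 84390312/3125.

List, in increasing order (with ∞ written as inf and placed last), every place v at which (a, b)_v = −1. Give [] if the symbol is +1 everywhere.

[2, 3]

(a, b) ≡ (-10, 690) mod (ℚ^×)²; places V = {2, 3, 5, 7, 17, 19, 23, 29, ∞}.
(a,b)_17: α=0, u≡11; β=2, v≡6 (mod 17); (11|17)=-1, (6|17)=-1; sign (−1)^0·-1^2·-1^0 = +1.
(a,b)_3: α=2, u≡2; β=1, v≡2 (mod 3); (2|3)=-1, (2|3)=-1; sign (−1)^0·-1^1·-1^2 = -1.
(a,b)_∞: sgn(-10)=−, sgn(690)=+, so +1.
(a,b)_23: α=2, u≡3; β=3, v≡11 (mod 23); (3|23)=+1, (11|23)=-1; sign (−1)^0·+1^3·-1^2 = +1.
(a,b)_29: α=2, u≡3; β=0, v≡1 (mod 29); (3|29)=-1, (1|29)=+1; sign (−1)^0·-1^0·+1^2 = +1.
(a,b)_19: α=-2, u≡9; β=0, v≡5 (mod 19); (9|19)=+1, (5|19)=+1; sign (−1)^0·+1^0·+1^-2 = +1.
(a,b)_5: α=1, u≡2; β=-5, v≡2 (mod 5); (2|5)=-1, (2|5)=-1; sign (−1)^0·-1^-5·-1^1 = +1.
(a,b)_2: α=-3, β=3; u≡3, v≡1 (mod 8); ε(u)ε(v)=1·0, αω(v)=-3·0, βω(u)=3·1; sum ≡ 1  ⇒  -1.
(a,b)_7: α=2, u≡4; β=0, v≡2 (mod 7); (4|7)=+1, (2|7)=+1; sign (−1)^0·+1^0·+1^2 = +1.
(-10, 690 / ℚ) ramifies at {2, 3}: a division algebra.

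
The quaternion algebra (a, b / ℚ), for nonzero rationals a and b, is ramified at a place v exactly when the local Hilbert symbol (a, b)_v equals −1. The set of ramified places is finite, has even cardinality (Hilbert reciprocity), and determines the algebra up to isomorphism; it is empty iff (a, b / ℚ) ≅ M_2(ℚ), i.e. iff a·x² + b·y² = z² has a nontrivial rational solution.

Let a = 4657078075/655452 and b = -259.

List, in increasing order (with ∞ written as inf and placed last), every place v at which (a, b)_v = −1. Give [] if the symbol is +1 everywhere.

[7, 37]

Mod squares: a ≡ 8029, b ≡ -259. Check v ∈ {∞, 2, 3, 5, 7, 13, 17, 31, 37}.
v=3: a=3^-4·(≡1), b=3^0·(≡2) mod 3; (1|3)=+1, (2|3)=-1; (−1)^{-4·0·1}·(+1)^0·(-1)^-4 = +1.
v=13: a=13^2·(≡11), b=13^0·(≡1) mod 13; (11|13)=-1, (1|13)=+1; (−1)^{2·0·6}·(-1)^0·(+1)^2 = +1.
v=7: a=7^-1·(≡5), b=7^1·(≡5) mod 7; (5|7)=-1, (5|7)=-1; (−1)^{-1·1·3}·(-1)^1·(-1)^-1 = -1.
v=37: a=37^1·(≡23), b=37^1·(≡30) mod 37; (23|37)=-1, (30|37)=+1; (−1)^{1·1·18}·(-1)^1·(+1)^1 = -1.
v=31: a=31^3·(≡11), b=31^0·(≡20) mod 31; (11|31)=-1, (20|31)=+1; (−1)^{3·0·15}·(-1)^0·(+1)^3 = +1.
v=17: a=17^-2·(≡10), b=17^0·(≡13) mod 17; (10|17)=-1, (13|17)=+1; (−1)^{-2·0·8}·(-1)^0·(+1)^-2 = +1.
v=2: v_2(a)=-2, v_2(b)=0; units ≡ 5, 5 (mod 8); ε·ε+αω+βω = 0·0+-2·1+0·1 ≡ 0  ⇒  (a,b)_2 = +1.
v=∞: 8029 > 0 and -259 < 0  ⇒  (a,b)_∞ = +1.
v=5: a=5^2·(≡4), b=5^0·(≡1) mod 5; (4|5)=+1, (1|5)=+1; (−1)^{2·0·2}·(+1)^0·(+1)^2 = +1.
Ram(8029, -259) = {7, 37}; no ℚ_7-point on the conic.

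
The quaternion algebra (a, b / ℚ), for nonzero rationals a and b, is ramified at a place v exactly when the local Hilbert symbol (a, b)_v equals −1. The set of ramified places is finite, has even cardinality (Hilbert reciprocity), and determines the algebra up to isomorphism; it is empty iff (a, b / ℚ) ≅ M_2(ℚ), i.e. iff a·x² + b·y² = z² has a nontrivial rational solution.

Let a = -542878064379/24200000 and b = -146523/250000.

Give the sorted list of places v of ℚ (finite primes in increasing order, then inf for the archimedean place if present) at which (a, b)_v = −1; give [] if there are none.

[3, 5, 17, inf]

Mod squares: a ≡ -255, b ≡ -3. Check v ∈ {∞, 2, 3, 5, 7, 11, 13, 17}.
v=7: a=7^2·(≡4), b=7^0·(≡4) mod 7; (4|7)=+1, (4|7)=+1; (−1)^{2·0·3}·(+1)^0·(+1)^2 = +1.
v=13: a=13^0·(≡2), b=13^2·(≡3) mod 13; (2|13)=-1, (3|13)=+1; (−1)^{0·2·6}·(-1)^2·(+1)^0 = +1.
v=11: a=11^-2·(≡1), b=11^0·(≡10) mod 11; (1|11)=+1, (10|11)=-1; (−1)^{-2·0·5}·(+1)^0·(-1)^-2 = +1.
v=2: v_2(a)=-6, v_2(b)=-4; units ≡ 1, 5 (mod 8); ε·ε+αω+βω = 0·0+-6·1+-4·0 ≡ 0  ⇒  (a,b)_2 = +1.
v=3: a=3^3·(≡2), b=3^1·(≡2) mod 3; (2|3)=-1, (2|3)=-1; (−1)^{3·1·1}·(-1)^1·(-1)^3 = -1.
v=5: a=5^-5·(≡4), b=5^-6·(≡2) mod 5; (4|5)=+1, (2|5)=-1; (−1)^{-5·-6·2}·(+1)^-6·(-1)^-5 = -1.
v=∞: -255 < 0 and -3 < 0  ⇒  (a,b)_∞ = -1.
v=17: a=17^7·(≡15), b=17^2·(≡7) mod 17; (15|17)=+1, (7|17)=-1; (−1)^{7·2·8}·(+1)^2·(-1)^7 = -1.
(-255, -3 / ℚ) ramifies at {3, 5, 17, ∞}: a division algebra.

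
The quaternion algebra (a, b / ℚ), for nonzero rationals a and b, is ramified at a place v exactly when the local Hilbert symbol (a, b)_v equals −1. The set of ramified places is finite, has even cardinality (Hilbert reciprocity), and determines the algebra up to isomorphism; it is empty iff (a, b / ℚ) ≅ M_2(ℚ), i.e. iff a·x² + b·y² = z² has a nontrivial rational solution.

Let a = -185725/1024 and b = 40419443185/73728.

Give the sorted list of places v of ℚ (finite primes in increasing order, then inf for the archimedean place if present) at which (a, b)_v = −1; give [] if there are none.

[2, 19]

(a, b) ≡ (-7429, 4370) mod (ℚ^×)²; places V = {2, 3, 5, 11, 17, 19, 23, ∞}.
(a,b)_17: α=1, u≡10; β=2, v≡15 (mod 17); (10|17)=-1, (15|17)=+1; sign (−1)^0·-1^2·+1^1 = +1.
(a,b)_11: α=0, u≡10; β=2, v≡9 (mod 11); (10|11)=-1, (9|11)=+1; sign (−1)^0·-1^2·+1^0 = +1.
(a,b)_5: α=2, u≡4; β=1, v≡4 (mod 5); (4|5)=+1, (4|5)=+1; sign (−1)^0·+1^1·+1^2 = +1.
(a,b)_∞: sgn(-7429)=−, sgn(4370)=+, so +1.
(a,b)_3: α=0, u≡2; β=-2, v≡2 (mod 3); (2|3)=-1, (2|3)=-1; sign (−1)^0·-1^-2·-1^0 = +1.
(a,b)_23: α=1, u≡19; β=3, v≡18 (mod 23); (19|23)=-1, (18|23)=+1; sign (−1)^1·-1^3·+1^1 = +1.
(a,b)_2: α=-10, β=-13; u≡3, v≡1 (mod 8); ε(u)ε(v)=1·0, αω(v)=-10·0, βω(u)=-13·1; sum ≡ 1  ⇒  -1.
(a,b)_19: α=1, u≡14; β=1, v≡18 (mod 19); (14|19)=-1, (18|19)=-1; sign (−1)^1·-1^1·-1^1 = -1.
(-7429, 4370 / ℚ) ramifies at {2, 19}: a division algebra.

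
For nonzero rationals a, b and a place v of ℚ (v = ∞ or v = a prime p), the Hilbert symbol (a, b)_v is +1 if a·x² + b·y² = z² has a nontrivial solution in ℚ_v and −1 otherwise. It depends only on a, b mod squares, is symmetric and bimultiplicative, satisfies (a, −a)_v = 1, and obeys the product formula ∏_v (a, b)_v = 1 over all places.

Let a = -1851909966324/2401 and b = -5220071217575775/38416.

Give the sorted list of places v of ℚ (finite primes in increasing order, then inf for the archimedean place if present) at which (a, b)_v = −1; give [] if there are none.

Mod squares: a ≡ -28101, b ≡ -12673551. Check v ∈ {∞, 2, 3, 5, 7, 11, 17, 19, 29, 41}.
v=17: a=17^1·(≡4), b=17^1·(≡13) mod 17; (4|17)=+1, (13|17)=+1; (−1)^{1·1·8}·(+1)^1·(+1)^1 = +1.
v=7: a=7^-4·(≡2), b=7^-4·(≡3) mod 7; (2|7)=+1, (3|7)=-1; (−1)^{-4·-4·3}·(+1)^-4·(-1)^-4 = +1.
v=41: a=41^2·(≡39), b=41^3·(≡26) mod 41; (39|41)=+1, (26|41)=-1; (−1)^{2·3·20}·(+1)^3·(-1)^2 = +1.
v=19: a=19^1·(≡8), b=19^1·(≡1) mod 19; (8|19)=-1, (1|19)=+1; (−1)^{1·1·9}·(-1)^1·(+1)^1 = +1.
v=∞: -28101 < 0 and -12673551 < 0  ⇒  (a,b)_∞ = -1.
v=2: v_2(a)=2, v_2(b)=-4; units ≡ 3, 1 (mod 8); ε·ε+αω+βω = 1·0+2·0+-4·1 ≡ 0  ⇒  (a,b)_2 = +1.
v=3: a=3^5·(≡2), b=3^5·(≡2) mod 3; (2|3)=-1, (2|3)=-1; (−1)^{5·5·1}·(-1)^5·(-1)^5 = -1.
v=11: a=11^2·(≡5), b=11^3·(≡6) mod 11; (5|11)=+1, (6|11)=-1; (−1)^{2·3·5}·(+1)^3·(-1)^2 = +1.
v=5: a=5^0·(≡1), b=5^2·(≡4) mod 5; (1|5)=+1, (4|5)=+1; (−1)^{0·2·2}·(+1)^2·(+1)^0 = +1.
v=29: a=29^1·(≡8), b=29^1·(≡21) mod 29; (8|29)=-1, (21|29)=-1; (−1)^{1·1·14}·(-1)^1·(-1)^1 = +1.
Ram(-28101, -12673551) = {3, ∞}; no ℚ_3-point on the conic.

[3, inf]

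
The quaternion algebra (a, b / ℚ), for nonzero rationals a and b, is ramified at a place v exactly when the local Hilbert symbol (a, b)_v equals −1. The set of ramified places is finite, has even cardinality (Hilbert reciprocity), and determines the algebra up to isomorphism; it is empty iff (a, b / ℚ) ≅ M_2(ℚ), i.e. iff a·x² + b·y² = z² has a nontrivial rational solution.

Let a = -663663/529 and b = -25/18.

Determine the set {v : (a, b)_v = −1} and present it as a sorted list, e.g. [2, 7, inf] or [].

[7, inf]

Mod squares: a ≡ -3927, b ≡ -2. Check v ∈ {∞, 2, 3, 5, 7, 11, 13, 17, 23}.
v=2: v_2(a)=0, v_2(b)=-1; units ≡ 1, 7 (mod 8); ε·ε+αω+βω = 0·1+0·0+-1·0 ≡ 0  ⇒  (a,b)_2 = +1.
v=5: a=5^0·(≡3), b=5^2·(≡3) mod 5; (3|5)=-1, (3|5)=-1; (−1)^{0·2·2}·(-1)^2·(-1)^0 = +1.
v=23: a=23^-2·(≡2), b=23^0·(≡5) mod 23; (2|23)=+1, (5|23)=-1; (−1)^{-2·0·11}·(+1)^0·(-1)^-2 = +1.
v=13: a=13^2·(≡10), b=13^0·(≡8) mod 13; (10|13)=+1, (8|13)=-1; (−1)^{2·0·6}·(+1)^0·(-1)^2 = +1.
v=11: a=11^1·(≡2), b=11^0·(≡9) mod 11; (2|11)=-1, (9|11)=+1; (−1)^{1·0·5}·(-1)^0·(+1)^1 = +1.
v=3: a=3^1·(≡2), b=3^-2·(≡1) mod 3; (2|3)=-1, (1|3)=+1; (−1)^{1·-2·1}·(-1)^-2·(+1)^1 = +1.
v=∞: -3927 < 0 and -2 < 0  ⇒  (a,b)_∞ = -1.
v=7: a=7^1·(≡5), b=7^0·(≡6) mod 7; (5|7)=-1, (6|7)=-1; (−1)^{1·0·3}·(-1)^0·(-1)^1 = -1.
v=17: a=17^1·(≡5), b=17^0·(≡9) mod 17; (5|17)=-1, (9|17)=+1; (−1)^{1·0·8}·(-1)^0·(+1)^1 = +1.
(-3927, -2 / ℚ) ramifies at {7, ∞}: a division algebra.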